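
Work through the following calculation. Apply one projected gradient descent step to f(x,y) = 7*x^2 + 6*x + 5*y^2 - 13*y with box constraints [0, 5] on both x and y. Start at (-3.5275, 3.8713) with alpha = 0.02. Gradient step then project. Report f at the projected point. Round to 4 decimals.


Step 1: Compute gradient at (-3.5275, 3.8713).
grad_x = 2*7*-3.5275 + 6 = -43.385
grad_y = 2*5*3.8713 - 13 = 25.713
Step 2: Gradient step.
x_raw = -3.5275 - 0.02*-43.385 = -2.6598
y_raw = 3.8713 - 0.02*25.713 = 3.357
Step 3: Project onto [0, 5].
x_proj = clip(-2.6598) = 0.0
y_proj = clip(3.357) = 3.357
Step 4: Evaluate f.
f(0.0, 3.357) = 12.7071


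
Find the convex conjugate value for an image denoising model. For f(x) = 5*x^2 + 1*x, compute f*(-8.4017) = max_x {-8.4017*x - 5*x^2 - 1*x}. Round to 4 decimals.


f*(y) = sup_x {y*x - a*x^2 - b*x} = sup_x {(y-b)*x - a*x^2}
FOC: (y - b) - 2a*x = 0 => x* = (y - b)/(2a)
x* = (-8.4017 - 1)/(2*5) = -0.9402
f*(-8.4017) = (y-b)^2/(4a) = (-8.4017 - 1)^2/(4*5)
= 88.392/20 = 4.4196


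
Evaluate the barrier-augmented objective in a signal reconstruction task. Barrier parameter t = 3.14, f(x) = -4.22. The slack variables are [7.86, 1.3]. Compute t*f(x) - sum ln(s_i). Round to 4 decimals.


Step 1: Compute log-barrier.
ln values: [2.0618, 0.2624]
phi = -(2.0618 + 0.2624) = -2.3242
Step 2: Compute augmented objective.
t*f(x) = 3.14*-4.22 = -13.2508
Total = -13.2508 - 2.3242 = -15.575


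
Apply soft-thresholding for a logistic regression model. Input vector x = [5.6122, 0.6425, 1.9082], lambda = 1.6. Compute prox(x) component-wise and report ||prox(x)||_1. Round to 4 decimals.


Soft-thresholding with lambda = 1.6:
prox(5.6122) = sign(5.6122)*max(|5.6122| - 1.6, 0) = 4.0122
prox(0.6425) = sign(0.6425)*max(|0.6425| - 1.6, 0) = 0.0
prox(1.9082) = sign(1.9082)*max(|1.9082| - 1.6, 0) = 0.3082
prox(x) = [4.0122, 0.0, 0.3082]
||prox(x)||_1 = 4.0122 + 0.0 + 0.3082 = 4.3204


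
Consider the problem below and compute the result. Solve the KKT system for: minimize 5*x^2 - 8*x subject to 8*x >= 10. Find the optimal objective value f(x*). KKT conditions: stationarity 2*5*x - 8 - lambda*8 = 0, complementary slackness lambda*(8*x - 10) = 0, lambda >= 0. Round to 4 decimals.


Step 1: Try lambda = 0 (constraint inactive).
x_unc = 8/(2*5) = 0.8
Check: 8*0.8 = 6.4 < 10 -- violated!
Step 2: Constraint must be active: 8*x = 10
x* = 10/8 = 1.25
lambda = (2*5*1.25 - 8)/8 = 0.5625
Step 3: Compute optimal value.
f(x*) = 5*1.25^2 - 8*1.25 = -2.1875


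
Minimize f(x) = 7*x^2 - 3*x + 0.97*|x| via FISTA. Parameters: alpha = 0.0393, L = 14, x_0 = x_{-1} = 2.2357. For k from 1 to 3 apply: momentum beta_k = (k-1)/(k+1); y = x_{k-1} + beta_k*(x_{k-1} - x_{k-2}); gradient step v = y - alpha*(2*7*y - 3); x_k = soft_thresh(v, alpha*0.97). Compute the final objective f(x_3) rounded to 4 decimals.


FISTA on f(x) = 7*x^2 - 3*x + 0.97*|x|
L = 14, alpha = 0.0393
Iteration 1: beta = 0.0, y = 2.2357 + 0.0*(2.2357 - 2.2357) = 2.2357
  grad(y) = 28.2998, v = y - alpha*grad = 1.1235
  prox(v) = soft_thresh(1.1235, 0.0381) = 1.0854
Iteration 2: beta = 0.3333, y = 1.0854 + 0.3333*(1.0854 - 2.2357) = 0.702
  grad(y) = 6.8275, v = y - alpha*grad = 0.4336
  prox(v) = soft_thresh(0.4336, 0.0381) = 0.3955
Iteration 3: beta = 0.5, y = 0.3955 + 0.5*(0.3955 - 1.0854) = 0.0506
  grad(y) = -2.2918, v = y - alpha*grad = 0.1407
  prox(v) = soft_thresh(0.1407, 0.0381) = 0.1025
f(x_3) = 7*0.1025^2 - 3*0.1025 + 0.97*|0.1025| = -0.1346


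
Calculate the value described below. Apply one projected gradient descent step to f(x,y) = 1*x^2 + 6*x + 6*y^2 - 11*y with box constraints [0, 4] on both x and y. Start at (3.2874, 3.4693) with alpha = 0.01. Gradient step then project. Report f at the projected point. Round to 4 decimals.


Step 1: Compute gradient at (3.2874, 3.4693).
grad_x = 2*1*3.2874 + 6 = 12.5748
grad_y = 2*6*3.4693 - 11 = 30.6316
Step 2: Gradient step.
x_raw = 3.2874 - 0.01*12.5748 = 3.1617
y_raw = 3.4693 - 0.01*30.6316 = 3.163
Step 3: Project onto [0, 4].
x_proj = clip(3.1617) = 3.1617
y_proj = clip(3.163) = 3.163
Step 4: Evaluate f.
f(3.1617, 3.163) = 54.1999


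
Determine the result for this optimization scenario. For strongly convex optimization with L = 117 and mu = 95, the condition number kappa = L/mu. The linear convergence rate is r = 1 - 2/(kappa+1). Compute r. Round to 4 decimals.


Step 1: Compute the condition number.
kappa = L/mu = 117/95 = 1.2316
Step 2: Compute the convergence rate.
r = 1 - 2/(kappa + 1) = 1 - 2*mu/(L + mu) = (L - mu)/(L + mu) = 22/212 = 0.1038


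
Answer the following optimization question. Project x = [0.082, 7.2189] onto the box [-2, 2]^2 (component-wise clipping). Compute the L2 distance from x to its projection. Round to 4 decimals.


Project each component onto [-2, 2].
clip(0.082) = 0.082, clip(7.2189) = 2.0
Projection = [0.082, 2.0]
Squared diffs: [0.0, 27.2369]
Distance = sqrt(27.2369) = 5.2189


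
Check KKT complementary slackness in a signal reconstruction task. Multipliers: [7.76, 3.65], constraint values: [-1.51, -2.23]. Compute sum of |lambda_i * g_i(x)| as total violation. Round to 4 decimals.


KKT complementary slackness check:
lambda_1 * g_1 = 7.76 * -1.51 = -11.7176
lambda_2 * g_2 = 3.65 * -2.23 = -8.1395
Total violation = 11.7176 + 8.1395 = 19.8571


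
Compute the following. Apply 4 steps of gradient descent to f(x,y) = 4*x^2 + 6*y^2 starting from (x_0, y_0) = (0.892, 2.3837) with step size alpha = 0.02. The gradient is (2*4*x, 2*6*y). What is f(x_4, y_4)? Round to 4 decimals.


Gradient descent on f(x,y) = 4*x^2 + 6*y^2.
Starting point: (0.892, 2.3837), alpha = 0.02
Step 1: grad_x = 2*4*0.892 = 7.136, grad_y = 2*6*2.3837 = 28.6044
  x_1 = 0.892 - 0.02*7.136 = 0.7493
  y_1 = 2.3837 - 0.02*28.6044 = 1.8116
Step 2: grad_x = 2*4*0.7493 = 5.9942, grad_y = 2*6*1.8116 = 21.7393
  x_2 = 0.7493 - 0.02*5.9942 = 0.6294
  y_2 = 1.8116 - 0.02*21.7393 = 1.3768
Step 3: grad_x = 2*4*0.6294 = 5.0352, grad_y = 2*6*1.3768 = 16.5219
  x_3 = 0.6294 - 0.02*5.0352 = 0.5287
  y_3 = 1.3768 - 0.02*16.5219 = 1.0464
Step 4: grad_x = 2*4*0.5287 = 4.2295, grad_y = 2*6*1.0464 = 12.5566
  x_4 = 0.5287 - 0.02*4.2295 = 0.4441
  y_4 = 1.0464 - 0.02*12.5566 = 0.7953
f(0.4441, 0.7953) = 4*0.4441^2 + 6*0.7953^2 = 4.5835


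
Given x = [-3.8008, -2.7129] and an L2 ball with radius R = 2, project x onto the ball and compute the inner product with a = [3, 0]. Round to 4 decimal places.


Step 1: Compute ||x|| (intermediates to 6 decimals).
||x|| = sqrt((-3.8008)^2 + (-2.7129)^2) = 4.66968
Step 2: Project.
Since ||x|| > R, scale = R/||x|| = 2/4.66968 = 0.428295, proj(x) = scale * x
proj(x) = [-1.627864, -1.161922]
Step 3: Dot product.
a^T * proj(x) = 3*(-1.627864) + 0*(-1.161922) = -4.8836


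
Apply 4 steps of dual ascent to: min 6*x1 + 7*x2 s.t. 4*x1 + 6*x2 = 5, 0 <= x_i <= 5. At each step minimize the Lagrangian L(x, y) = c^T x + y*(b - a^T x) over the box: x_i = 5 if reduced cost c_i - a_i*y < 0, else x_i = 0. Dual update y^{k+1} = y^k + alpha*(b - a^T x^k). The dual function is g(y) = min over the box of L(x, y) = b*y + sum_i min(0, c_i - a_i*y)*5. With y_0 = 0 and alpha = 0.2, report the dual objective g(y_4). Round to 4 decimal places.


Dual ascent for LP: min 6*x1 + 7*x2, 4*x1 + 6*x2 = 5, 0 <= x_i <= 5
Step 1: y^k = 0.0, reduced costs: (6.0, 7.0)
  x^k = (0.0, 0.0), subgradient = b - a^T x = 5.0
  y^{k+1} = 0.0 + 0.2*5.0 = 1.0
Step 2: y^k = 1.0, reduced costs: (2.0, 1.0)
  x^k = (0.0, 0.0), subgradient = b - a^T x = 5.0
  y^{k+1} = 1.0 + 0.2*5.0 = 2.0
Step 3: y^k = 2.0, reduced costs: (-2.0, -5.0)
  x^k = (5.0, 5.0), subgradient = b - a^T x = -45.0
  y^{k+1} = 2.0 + 0.2*-45.0 = -7.0
Step 4: y^k = -7.0, reduced costs: (34.0, 49.0)
  x^k = (0.0, 0.0), subgradient = b - a^T x = 5.0
  y^{k+1} = -7.0 + 0.2*5.0 = -6.0
Dual objective at y_4 = -6.0: reduced costs (30.0, 43.0), box minimizer x = (0.0, 0.0)
g(y_4) = b*y + (c1 - a1*y)*x1 + (c2 - a2*y)*x2 = 5*(-6.0) + 30.0*0.0 + 43.0*0.0 = -30.0 + 0.0 + 0.0 = -30.0


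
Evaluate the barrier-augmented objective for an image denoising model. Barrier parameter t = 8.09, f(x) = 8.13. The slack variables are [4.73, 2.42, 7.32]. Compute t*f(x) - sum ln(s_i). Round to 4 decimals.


Step 1: Compute log-barrier.
ln values: [1.5539, 0.8838, 1.9906]
phi = -(1.5539 + 0.8838 + 1.9906) = -4.4283
Step 2: Compute augmented objective.
t*f(x) = 8.09*8.13 = 65.7717
Total = 65.7717 - 4.4283 = 61.3434


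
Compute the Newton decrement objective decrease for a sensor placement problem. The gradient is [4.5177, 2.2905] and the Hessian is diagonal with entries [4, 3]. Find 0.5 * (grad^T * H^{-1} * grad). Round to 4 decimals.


Step 1: H is diagonal, so H^(-1) * g = [1.1294, 0.7635].
Step 2: g^T H^(-1) g = sum_i g_i^2 / H_ii
  = (4.5177)^2/4 + (2.2905)^2/3
  = 5.1024 + 1.7488 = 6.8512
Step 3: Objective decrease = 0.5 * g^T H^(-1) g = 3.4256


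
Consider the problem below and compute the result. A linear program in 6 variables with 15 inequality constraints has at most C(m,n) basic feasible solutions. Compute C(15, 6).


Each vertex corresponds to some choice of n active constraints out of m, so the number of vertices is at most C(m, n) = m! / (n!(m-n)!).
m = 15, n = 6
Numerator: 15 * 14 * 13 * 12 * 11 * 10
Denominator: 6! = 720
C(15, 6) = 5005


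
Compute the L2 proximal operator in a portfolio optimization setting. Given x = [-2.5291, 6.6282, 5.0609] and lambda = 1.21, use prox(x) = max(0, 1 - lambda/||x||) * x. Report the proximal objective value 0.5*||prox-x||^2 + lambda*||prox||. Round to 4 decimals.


Step 1: Compute ||x||.
||x|| = 8.7145
Step 2: Compute scaling factor.
scale = max(0, 1 - 1.21/8.7145) = 0.8612
Step 3: prox(x) = [-2.1779, 5.7079, 4.3582]
||prox(x)|| = 7.5045
Step 4: Proximal objective.
0.5*||prox-x||^2 = 0.7321
lambda*||prox|| = 9.0804
Total = 9.8125


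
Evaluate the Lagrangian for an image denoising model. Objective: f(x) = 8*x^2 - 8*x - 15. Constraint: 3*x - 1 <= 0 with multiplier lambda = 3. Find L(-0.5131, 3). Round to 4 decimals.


Step 1: Evaluate f(x).
f(-0.5131) = 8*(-0.5131)^2 - 8*(-0.5131) - 15 = -8.789
Step 2: Evaluate g(x).
g(-0.5131) = 3*-0.5131 - 1 = -2.5393
Step 3: Compute Lagrangian.
L = -8.789 + 3*-2.5393 = -16.4069


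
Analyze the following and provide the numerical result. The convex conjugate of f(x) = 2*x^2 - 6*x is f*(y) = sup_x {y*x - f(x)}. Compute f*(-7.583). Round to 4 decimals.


f*(y) = sup_x {y*x - a*x^2 - b*x} = sup_x {(y-b)*x - a*x^2}
FOC: (y - b) - 2a*x = 0 => x* = (y - b)/(2a)
x* = (-7.583 + 6)/(2*2) = -0.3958
f*(-7.583) = (y-b)^2/(4a) = (-7.583 + 6)^2/(4*2)
= 2.5059/8 = 0.3132


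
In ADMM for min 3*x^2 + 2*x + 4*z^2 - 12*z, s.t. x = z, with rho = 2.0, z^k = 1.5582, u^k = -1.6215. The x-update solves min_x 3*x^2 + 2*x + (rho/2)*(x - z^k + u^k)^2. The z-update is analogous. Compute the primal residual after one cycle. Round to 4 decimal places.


ADMM iteration with rho = 2.0, z^k = 1.5582, u^k = -1.6215
Step 1: x-update.
Minimize 3*x^2 + 2*x + (2.0/2)*(x - 1.5582 - 1.6215)^2
FOC: (2*3 + 2.0)*x = -2 + 2.0*(1.5582 + 1.6215)
x^{k+1} = 0.5449
Step 2: z-update.
Minimize 4*z^2 - 12*z + (2.0/2)*(0.5449 - z - 1.6215)^2
FOC: (2*4 + 2.0)*z = 12 + 2.0*(0.5449 - 1.6215)
z^{k+1} = 0.9847
Step 3: u-update.
u^{k+1} = -1.6215 + 0.5449 - 0.9847 = -2.0613
Step 4: Primal residual = |0.5449 - 0.9847| = 0.4398


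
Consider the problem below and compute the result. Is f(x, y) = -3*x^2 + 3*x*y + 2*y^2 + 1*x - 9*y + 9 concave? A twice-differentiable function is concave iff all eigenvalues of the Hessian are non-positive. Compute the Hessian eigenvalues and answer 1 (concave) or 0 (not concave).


The Hessian of f(x,y) = -3*x^2 + 3*x*y + 2*y^2 + 1*x - 9*y + 9 is:
H = [[-6, 3], [3, 4]]
Trace = -6 + 4 = -2
Determinant = -6*4 - (3)^2 = -33
Discriminant = (-2)^2 - 4*-33 = 136.0
Eigenvalues: lambda_1 = -6.831, lambda_2 = 4.831
The function is not concave.

0


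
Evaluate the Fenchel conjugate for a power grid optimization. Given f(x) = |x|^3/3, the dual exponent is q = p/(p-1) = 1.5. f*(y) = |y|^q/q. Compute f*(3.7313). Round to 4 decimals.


The conjugate exponent q satisfies 1/p + 1/q = 1.
p = 3, so q = 3/(3 - 1) = 1.5
|y|^q = 3.7313^1.5 = 7.2076
f*(3.7313) = 7.2076 / 1.5 = 4.8051


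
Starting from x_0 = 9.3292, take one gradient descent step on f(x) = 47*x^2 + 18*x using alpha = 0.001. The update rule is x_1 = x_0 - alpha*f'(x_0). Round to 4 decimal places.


We compute the gradient at x_0 and apply the update.
f'(x) = 94*x + 18
f'(9.3292) = 94*9.3292 + 18 = 894.9448
x_1 = 9.3292 - 0.001*894.9448 = 8.4343


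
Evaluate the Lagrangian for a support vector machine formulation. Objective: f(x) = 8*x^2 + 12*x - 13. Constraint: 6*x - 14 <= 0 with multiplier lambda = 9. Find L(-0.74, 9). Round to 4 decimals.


Step 1: Evaluate f(x).
f(-0.74) = 8*(-0.74)^2 + 12*(-0.74) - 13 = -17.4992
Step 2: Evaluate g(x).
g(-0.74) = 6*-0.74 - 14 = -18.44
Step 3: Compute Lagrangian.
L = -17.4992 + 9*-18.44 = -183.4592


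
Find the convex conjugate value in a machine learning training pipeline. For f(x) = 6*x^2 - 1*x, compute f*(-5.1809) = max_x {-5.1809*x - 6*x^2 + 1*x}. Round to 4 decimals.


f*(y) = sup_x {y*x - a*x^2 - b*x} = sup_x {(y-b)*x - a*x^2}
FOC: (y - b) - 2a*x = 0 => x* = (y - b)/(2a)
x* = (-5.1809 + 1)/(2*6) = -0.3484
f*(-5.1809) = (y-b)^2/(4a) = (-5.1809 + 1)^2/(4*6)
= 17.4799/24 = 0.7283


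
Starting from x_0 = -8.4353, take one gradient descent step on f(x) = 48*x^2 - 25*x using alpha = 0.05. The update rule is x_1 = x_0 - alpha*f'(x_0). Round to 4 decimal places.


We compute the gradient at x_0 and apply the update.
f'(x) = 96*x - 25
f'(-8.4353) = 96*-8.4353 - 25 = -834.7888
x_1 = -8.4353 - 0.05*-834.7888 = 33.3041


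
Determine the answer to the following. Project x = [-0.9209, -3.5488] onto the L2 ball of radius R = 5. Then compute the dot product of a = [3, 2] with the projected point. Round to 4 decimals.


Step 1: Compute ||x|| (intermediates to 6 decimals).
||x|| = sqrt((-0.9209)^2 + (-3.5488)^2) = 3.666339
Step 2: Project.
Since ||x|| <= R, proj = x (no scaling needed).
proj(x) = [-0.9209, -3.5488]
Step 3: Dot product.
a^T * proj(x) = 3*(-0.9209) + 2*(-3.5488) = -9.8603


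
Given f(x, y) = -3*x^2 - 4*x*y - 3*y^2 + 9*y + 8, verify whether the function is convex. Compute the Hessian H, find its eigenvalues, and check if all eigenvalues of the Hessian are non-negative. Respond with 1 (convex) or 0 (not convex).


The Hessian of f(x,y) = -3*x^2 - 4*x*y - 3*y^2 + 9*y + 8 is:
H = [[-6, -4], [-4, -6]]
Trace = -6 - 6 = -12
Determinant = -6*-6 - (-4)^2 = 20
Discriminant = (-12)^2 - 4*20 = 64.0
Eigenvalues: lambda_1 = -10.0, lambda_2 = -2.0
The function is not convex.

0


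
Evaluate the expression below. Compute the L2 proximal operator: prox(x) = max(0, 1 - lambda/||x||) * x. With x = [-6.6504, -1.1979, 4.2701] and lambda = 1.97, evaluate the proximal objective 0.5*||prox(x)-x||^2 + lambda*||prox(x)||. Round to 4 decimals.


Step 1: Compute ||x||.
||x|| = 7.9935
Step 2: Compute scaling factor.
scale = max(0, 1 - 1.97/7.9935) = 0.7536
Step 3: prox(x) = [-5.0114, -0.9027, 3.2177]
||prox(x)|| = 6.0235
Step 4: Proximal objective.
0.5*||prox-x||^2 = 1.9405
lambda*||prox|| = 11.8663
Total = 13.8068


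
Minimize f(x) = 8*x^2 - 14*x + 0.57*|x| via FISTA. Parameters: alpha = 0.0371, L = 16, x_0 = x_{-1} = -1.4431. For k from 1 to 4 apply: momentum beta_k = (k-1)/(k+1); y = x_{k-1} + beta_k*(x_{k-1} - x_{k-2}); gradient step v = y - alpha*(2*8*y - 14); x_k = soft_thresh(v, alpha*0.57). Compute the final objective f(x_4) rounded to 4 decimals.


FISTA on f(x) = 8*x^2 - 14*x + 0.57*|x|
L = 16, alpha = 0.0371
Iteration 1: beta = 0.0, y = -1.4431 + 0.0*(-1.4431 + 1.4431) = -1.4431
  grad(y) = -37.0896, v = y - alpha*grad = -0.0671
  prox(v) = soft_thresh(-0.0671, 0.0211) = -0.0459
Iteration 2: beta = 0.3333, y = -0.0459 + 0.3333*(-0.0459 + 1.4431) = 0.4198
  grad(y) = -7.2833, v = y - alpha*grad = 0.69
  prox(v) = soft_thresh(0.69, 0.0211) = 0.6689
Iteration 3: beta = 0.5, y = 0.6689 + 0.5*(0.6689 + 0.0459) = 1.0263
  grad(y) = 2.42, v = y - alpha*grad = 0.9365
  prox(v) = soft_thresh(0.9365, 0.0211) = 0.9153
Iteration 4: beta = 0.6, y = 0.9153 + 0.6*(0.9153 - 0.6689) = 1.0632
  grad(y) = 3.0112, v = y - alpha*grad = 0.9515
  prox(v) = soft_thresh(0.9515, 0.0211) = 0.9303
f(x_4) = 8*0.9303^2 - 14*0.9303 + 0.57*|0.9303| = -5.5702


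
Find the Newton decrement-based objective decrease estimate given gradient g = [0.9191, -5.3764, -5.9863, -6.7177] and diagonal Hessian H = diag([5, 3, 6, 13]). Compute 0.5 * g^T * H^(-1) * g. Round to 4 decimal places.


Step 1: H is diagonal, so H^(-1) * g = [0.1838, -1.7921, -0.9977, -0.5167].
Step 2: g^T H^(-1) g = sum_i g_i^2 / H_ii
  = (0.9191)^2/5 + (-5.3764)^2/3 + (-5.9863)^2/6 + (-6.7177)^2/13
  = 0.1689 + 9.6352 + 5.9726 + 3.4713 = 19.2482
Step 3: Objective decrease = 0.5 * g^T H^(-1) g = 9.6241


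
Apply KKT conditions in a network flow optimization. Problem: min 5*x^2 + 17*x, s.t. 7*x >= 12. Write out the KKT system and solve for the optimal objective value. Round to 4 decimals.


Step 1: Try lambda = 0 (constraint inactive).
x_unc = -17/(2*5) = -1.7
Check: 7*-1.7 = -11.9 < 12 -- violated!
Step 2: Constraint must be active: 7*x = 12
x* = 12/7 = 1.7143 (rounded; the exact value 12/7 is used below)
lambda = (2*5*(12/7) + 17)/7 = 4.8776
Step 3: Compute optimal value.
f(x*) = 5*(12/7)^2 + 17*(12/7) = 43.8367


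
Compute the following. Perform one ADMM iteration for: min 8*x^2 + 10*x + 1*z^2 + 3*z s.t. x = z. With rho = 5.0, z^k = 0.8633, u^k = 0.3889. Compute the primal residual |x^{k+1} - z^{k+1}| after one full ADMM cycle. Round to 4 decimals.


ADMM iteration with rho = 5.0, z^k = 0.8633, u^k = 0.3889
Step 1: x-update.
Minimize 8*x^2 + 10*x + (5.0/2)*(x - 0.8633 + 0.3889)^2
FOC: (2*8 + 5.0)*x = -10 + 5.0*(0.8633 - 0.3889)
x^{k+1} = -0.3632
Step 2: z-update.
Minimize 1*z^2 + 3*z + (5.0/2)*(-0.3632 - z + 0.3889)^2
FOC: (2*1 + 5.0)*z = -3 + 5.0*(-0.3632 + 0.3889)
z^{k+1} = -0.4102
Step 3: u-update.
u^{k+1} = 0.3889 - 0.3632 + 0.4102 = 0.4359
Step 4: Primal residual = |-0.3632 + 0.4102| = 0.047


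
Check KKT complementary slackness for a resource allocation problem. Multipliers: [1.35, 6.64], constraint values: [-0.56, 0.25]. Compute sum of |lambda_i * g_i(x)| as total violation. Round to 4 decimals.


KKT complementary slackness check:
lambda_1 * g_1 = 1.35 * -0.56 = -0.756
lambda_2 * g_2 = 6.64 * 0.25 = 1.66
Total violation = 0.756 + 1.66 = 2.416


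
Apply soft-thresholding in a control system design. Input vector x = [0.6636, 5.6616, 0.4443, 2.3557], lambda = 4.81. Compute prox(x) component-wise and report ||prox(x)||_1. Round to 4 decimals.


Soft-thresholding with lambda = 4.81:
prox(0.6636) = sign(0.6636)*max(|0.6636| - 4.81, 0) = 0.0
prox(5.6616) = sign(5.6616)*max(|5.6616| - 4.81, 0) = 0.8516
prox(0.4443) = sign(0.4443)*max(|0.4443| - 4.81, 0) = 0.0
prox(2.3557) = sign(2.3557)*max(|2.3557| - 4.81, 0) = 0.0
prox(x) = [0.0, 0.8516, 0.0, 0.0]
||prox(x)||_1 = 0.0 + 0.8516 + 0.0 + 0.0 = 0.8516


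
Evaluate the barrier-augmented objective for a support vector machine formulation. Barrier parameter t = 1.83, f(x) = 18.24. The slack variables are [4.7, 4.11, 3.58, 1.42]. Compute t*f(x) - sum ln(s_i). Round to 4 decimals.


Step 1: Compute log-barrier.
ln values: [1.5476, 1.4134, 1.2754, 0.3507]
phi = -(1.5476 + 1.4134 + 1.2754 + 0.3507) = -4.587
Step 2: Compute augmented objective.
t*f(x) = 1.83*18.24 = 33.3792
Total = 33.3792 - 4.587 = 28.7922


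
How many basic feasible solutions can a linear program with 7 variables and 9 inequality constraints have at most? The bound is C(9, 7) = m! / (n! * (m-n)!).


Each vertex corresponds to some choice of n active constraints out of m, so the number of vertices is at most C(m, n) = m! / (n!(m-n)!).
m = 9, n = 7
Numerator: 9 * 8 * 7 * 6 * 5 * 4 * 3
Denominator: 7! = 5040
C(9, 7) = 36


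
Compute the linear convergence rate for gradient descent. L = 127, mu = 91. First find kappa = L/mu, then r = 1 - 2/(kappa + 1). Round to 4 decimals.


Step 1: Compute the condition number.
kappa = L/mu = 127/91 = 1.3956
Step 2: Compute the convergence rate.
r = 1 - 2/(kappa + 1) = 1 - 2*mu/(L + mu) = (L - mu)/(L + mu) = 36/218 = 0.1651


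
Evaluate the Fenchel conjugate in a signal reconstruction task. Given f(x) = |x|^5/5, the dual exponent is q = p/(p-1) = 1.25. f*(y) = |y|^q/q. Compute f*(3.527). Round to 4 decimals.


The conjugate exponent q satisfies 1/p + 1/q = 1.
p = 5, so q = 5/(5 - 1) = 1.25
|y|^q = 3.527^1.25 = 4.8334
f*(3.527) = 4.8334 / 1.25 = 3.8668


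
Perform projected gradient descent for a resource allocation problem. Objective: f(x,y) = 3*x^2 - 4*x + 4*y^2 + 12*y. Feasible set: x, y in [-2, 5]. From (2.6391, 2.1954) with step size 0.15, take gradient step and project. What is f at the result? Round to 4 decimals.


Step 1: Compute gradient at (2.6391, 2.1954).
grad_x = 2*3*2.6391 - 4 = 11.8346
grad_y = 2*4*2.1954 + 12 = 29.5632
Step 2: Gradient step.
x_raw = 2.6391 - 0.15*11.8346 = 0.8639
y_raw = 2.1954 - 0.15*29.5632 = -2.2391
Step 3: Project onto [-2, 5].
x_proj = clip(0.8639) = 0.8639
y_proj = clip(-2.2391) = -2.0
Step 4: Evaluate f.
f(0.8639, -2.0) = -9.2166


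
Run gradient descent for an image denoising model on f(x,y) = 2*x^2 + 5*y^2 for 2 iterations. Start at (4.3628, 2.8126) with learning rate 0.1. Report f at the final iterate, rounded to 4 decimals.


Gradient descent on f(x,y) = 2*x^2 + 5*y^2.
Starting point: (4.3628, 2.8126), alpha = 0.1
Step 1: grad_x = 2*2*4.3628 = 17.4512, grad_y = 2*5*2.8126 = 28.126
  x_1 = 4.3628 - 0.1*17.4512 = 2.6177
  y_1 = 2.8126 - 0.1*28.126 = 0.0
Step 2: grad_x = 2*2*2.6177 = 10.4707, grad_y = 2*5*0.0 = 0.0
  x_2 = 2.6177 - 0.1*10.4707 = 1.5706
  y_2 = 0.0 - 0.1*0.0 = 0.0
f(1.5706, 0.0) = 2*1.5706^2 + 5*0.0^2 = 4.9336


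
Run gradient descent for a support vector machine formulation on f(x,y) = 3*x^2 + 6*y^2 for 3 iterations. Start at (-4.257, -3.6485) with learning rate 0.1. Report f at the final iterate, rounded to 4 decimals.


Gradient descent on f(x,y) = 3*x^2 + 6*y^2.
Starting point: (-4.257, -3.6485), alpha = 0.1
Step 1: grad_x = 2*3*-4.257 = -25.542, grad_y = 2*6*-3.6485 = -43.782
  x_1 = -4.257 - 0.1*-25.542 = -1.7028
  y_1 = -3.6485 - 0.1*-43.782 = 0.7297
Step 2: grad_x = 2*3*-1.7028 = -10.2168, grad_y = 2*6*0.7297 = 8.7564
  x_2 = -1.7028 - 0.1*-10.2168 = -0.6811
  y_2 = 0.7297 - 0.1*8.7564 = -0.1459
Step 3: grad_x = 2*3*-0.6811 = -4.0867, grad_y = 2*6*-0.1459 = -1.7513
  x_3 = -0.6811 - 0.1*-4.0867 = -0.2724
  y_3 = -0.1459 - 0.1*-1.7513 = 0.0292
f(-0.2724, 0.0292) = 3*(-0.2724)^2 + 6*0.0292^2 = 0.2278


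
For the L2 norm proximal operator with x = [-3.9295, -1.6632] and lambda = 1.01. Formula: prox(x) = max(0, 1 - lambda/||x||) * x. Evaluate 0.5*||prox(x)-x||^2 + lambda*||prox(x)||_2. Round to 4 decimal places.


Step 1: Compute ||x||.
||x|| = 4.267
Step 2: Compute scaling factor.
scale = max(0, 1 - 1.01/4.267) = 0.7633
Step 3: prox(x) = [-2.9994, -1.2695]
||prox(x)|| = 3.257
Step 4: Proximal objective.
0.5*||prox-x||^2 = 0.5101
lambda*||prox|| = 3.2896
Total = 3.7996


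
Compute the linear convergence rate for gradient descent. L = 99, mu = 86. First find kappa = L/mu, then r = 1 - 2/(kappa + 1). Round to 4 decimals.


Step 1: Compute the condition number.
kappa = L/mu = 99/86 = 1.1512
Step 2: Compute the convergence rate.
r = 1 - 2/(kappa + 1) = 1 - 2*mu/(L + mu) = (L - mu)/(L + mu) = 13/185 = 0.0703


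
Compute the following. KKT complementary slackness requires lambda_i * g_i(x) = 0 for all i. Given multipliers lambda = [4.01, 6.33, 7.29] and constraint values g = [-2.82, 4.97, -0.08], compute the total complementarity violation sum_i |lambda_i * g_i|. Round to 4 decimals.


KKT complementary slackness check:
lambda_1 * g_1 = 4.01 * -2.82 = -11.3082
lambda_2 * g_2 = 6.33 * 4.97 = 31.4601
lambda_3 * g_3 = 7.29 * -0.08 = -0.5832
Total violation = 11.3082 + 31.4601 + 0.5832 = 43.3515


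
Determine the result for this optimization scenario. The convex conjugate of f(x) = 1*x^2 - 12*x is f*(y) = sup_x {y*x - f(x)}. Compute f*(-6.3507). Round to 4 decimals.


f*(y) = sup_x {y*x - a*x^2 - b*x} = sup_x {(y-b)*x - a*x^2}
FOC: (y - b) - 2a*x = 0 => x* = (y - b)/(2a)
x* = (-6.3507 + 12)/(2*1) = 2.8247
f*(-6.3507) = (y-b)^2/(4a) = (-6.3507 + 12)^2/(4*1)
= 31.9146/4 = 7.9786


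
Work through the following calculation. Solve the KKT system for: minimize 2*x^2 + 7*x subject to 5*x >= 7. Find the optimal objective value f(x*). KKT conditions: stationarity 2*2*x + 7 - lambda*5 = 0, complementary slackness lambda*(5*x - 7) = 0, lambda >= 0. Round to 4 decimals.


Step 1: Try lambda = 0 (constraint inactive).
x_unc = -7/(2*2) = -1.75
Check: 5*-1.75 = -8.75 < 7 -- violated!
Step 2: Constraint must be active: 5*x = 7
x* = 7/5 = 1.4
lambda = (2*2*1.4 + 7)/5 = 2.52
Step 3: Compute optimal value.
f(x*) = 2*1.4^2 + 7*1.4 = 13.72


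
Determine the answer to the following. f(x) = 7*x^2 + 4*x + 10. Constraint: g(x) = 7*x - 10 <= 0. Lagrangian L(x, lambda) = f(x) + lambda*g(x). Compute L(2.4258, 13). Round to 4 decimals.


Step 1: Evaluate f(x).
f(2.4258) = 7*2.4258^2 + 4*2.4258 + 10 = 60.8947
Step 2: Evaluate g(x).
g(2.4258) = 7*2.4258 - 10 = 6.9806
Step 3: Compute Lagrangian.
L = 60.8947 + 13*6.9806 = 151.6425


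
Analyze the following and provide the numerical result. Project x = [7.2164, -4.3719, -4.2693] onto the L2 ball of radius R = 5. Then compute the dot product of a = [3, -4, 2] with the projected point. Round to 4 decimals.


Step 1: Compute ||x|| (intermediates to 6 decimals).
||x|| = sqrt(7.2164^2 + (-4.3719)^2 + (-4.2693)^2) = 9.456049
Step 2: Project.
Since ||x|| > R, scale = R/||x|| = 5/9.456049 = 0.528762, proj(x) = scale * x
proj(x) = [3.815758, -2.311695, -2.257444]
Step 3: Dot product.
a^T * proj(x) = 3*3.815758 - 4*(-2.311695) + 2*(-2.257444) = 16.1792


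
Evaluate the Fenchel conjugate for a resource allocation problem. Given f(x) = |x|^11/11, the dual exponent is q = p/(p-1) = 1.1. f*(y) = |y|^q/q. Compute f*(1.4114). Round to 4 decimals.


The conjugate exponent q satisfies 1/p + 1/q = 1.
p = 11, so q = 11/(11 - 1) = 1.1
|y|^q = 1.4114^1.1 = 1.4609
f*(1.4114) = 1.4609 / 1.1 = 1.3281


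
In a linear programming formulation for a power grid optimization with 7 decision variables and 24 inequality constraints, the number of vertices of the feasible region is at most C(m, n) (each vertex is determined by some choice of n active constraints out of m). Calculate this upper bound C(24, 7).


Each vertex corresponds to some choice of n active constraints out of m, so the number of vertices is at most C(m, n) = m! / (n!(m-n)!).
m = 24, n = 7
Numerator: 24 * 23 * 22 * 21 * 20 * 19 * 18
Denominator: 7! = 5040
C(24, 7) = 346104


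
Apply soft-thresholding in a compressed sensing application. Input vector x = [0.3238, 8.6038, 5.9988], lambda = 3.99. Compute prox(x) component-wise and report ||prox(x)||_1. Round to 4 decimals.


Soft-thresholding with lambda = 3.99:
prox(0.3238) = sign(0.3238)*max(|0.3238| - 3.99, 0) = 0.0
prox(8.6038) = sign(8.6038)*max(|8.6038| - 3.99, 0) = 4.6138
prox(5.9988) = sign(5.9988)*max(|5.9988| - 3.99, 0) = 2.0088
prox(x) = [0.0, 4.6138, 2.0088]
||prox(x)||_1 = 0.0 + 4.6138 + 2.0088 = 6.6226


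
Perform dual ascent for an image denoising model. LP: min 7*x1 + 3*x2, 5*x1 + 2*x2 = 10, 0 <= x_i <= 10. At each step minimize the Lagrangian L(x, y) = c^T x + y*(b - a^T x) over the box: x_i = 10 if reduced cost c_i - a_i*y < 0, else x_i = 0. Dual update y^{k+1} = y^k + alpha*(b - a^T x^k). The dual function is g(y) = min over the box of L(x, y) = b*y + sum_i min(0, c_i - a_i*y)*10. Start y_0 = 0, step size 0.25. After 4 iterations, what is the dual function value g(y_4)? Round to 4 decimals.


Dual ascent for LP: min 7*x1 + 3*x2, 5*x1 + 2*x2 = 10, 0 <= x_i <= 10
Step 1: y^k = 0.0, reduced costs: (7.0, 3.0)
  x^k = (0.0, 0.0), subgradient = b - a^T x = 10.0
  y^{k+1} = 0.0 + 0.25*10.0 = 2.5
Step 2: y^k = 2.5, reduced costs: (-5.5, -2.0)
  x^k = (10.0, 10.0), subgradient = b - a^T x = -60.0
  y^{k+1} = 2.5 + 0.25*-60.0 = -12.5
Step 3: y^k = -12.5, reduced costs: (69.5, 28.0)
  x^k = (0.0, 0.0), subgradient = b - a^T x = 10.0
  y^{k+1} = -12.5 + 0.25*10.0 = -10.0
Step 4: y^k = -10.0, reduced costs: (57.0, 23.0)
  x^k = (0.0, 0.0), subgradient = b - a^T x = 10.0
  y^{k+1} = -10.0 + 0.25*10.0 = -7.5
Dual objective at y_4 = -7.5: reduced costs (44.5, 18.0), box minimizer x = (0.0, 0.0)
g(y_4) = b*y + (c1 - a1*y)*x1 + (c2 - a2*y)*x2 = 10*(-7.5) + 44.5*0.0 + 18.0*0.0 = -75.0 + 0.0 + 0.0 = -75.0


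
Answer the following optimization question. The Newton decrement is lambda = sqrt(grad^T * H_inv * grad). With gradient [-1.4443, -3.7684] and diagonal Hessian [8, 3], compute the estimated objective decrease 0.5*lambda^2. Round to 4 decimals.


Step 1: H is diagonal, so H^(-1) * g = [-0.1805, -1.2561].
Step 2: g^T H^(-1) g = sum_i g_i^2 / H_ii
  = (-1.4443)^2/8 + (-3.7684)^2/3
  = 0.2608 + 4.7336 = 4.9944
Step 3: Objective decrease = 0.5 * g^T H^(-1) g = 2.4972


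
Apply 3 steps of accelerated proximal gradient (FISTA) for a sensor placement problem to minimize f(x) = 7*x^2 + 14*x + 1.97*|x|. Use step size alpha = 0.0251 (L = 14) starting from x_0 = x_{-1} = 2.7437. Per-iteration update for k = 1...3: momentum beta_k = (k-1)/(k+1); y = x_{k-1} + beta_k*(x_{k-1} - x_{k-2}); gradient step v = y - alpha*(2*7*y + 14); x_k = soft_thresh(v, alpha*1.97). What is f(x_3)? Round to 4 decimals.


FISTA on f(x) = 7*x^2 + 14*x + 1.97*|x|
L = 14, alpha = 0.0251
Iteration 1: beta = 0.0, y = 2.7437 + 0.0*(2.7437 - 2.7437) = 2.7437
  grad(y) = 52.4118, v = y - alpha*grad = 1.4282
  prox(v) = soft_thresh(1.4282, 0.0494) = 1.3787
Iteration 2: beta = 0.3333, y = 1.3787 + 0.3333*(1.3787 - 2.7437) = 0.9237
  grad(y) = 26.9321, v = y - alpha*grad = 0.2477
  prox(v) = soft_thresh(0.2477, 0.0494) = 0.1983
Iteration 3: beta = 0.5, y = 0.1983 + 0.5*(0.1983 - 1.3787) = -0.3919
  grad(y) = 8.5128, v = y - alpha*grad = -0.6056
  prox(v) = soft_thresh(-0.6056, 0.0494) = -0.5562
f(x_3) = 7*(-0.5562)^2 + 14*(-0.5562) + 1.97*|-0.5562| = -4.5254


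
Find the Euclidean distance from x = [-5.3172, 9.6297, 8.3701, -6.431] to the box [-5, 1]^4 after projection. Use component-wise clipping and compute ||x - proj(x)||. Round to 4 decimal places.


Project each component onto [-5, 1].
clip(-5.3172) = -5.0, clip(9.6297) = 1.0, clip(8.3701) = 1.0, clip(-6.431) = -5.0
Projection = [-5.0, 1.0, 1.0, -5.0]
Squared diffs: [0.1006, 74.4717, 54.3184, 2.0478]
Distance = sqrt(130.9385) = 11.4428


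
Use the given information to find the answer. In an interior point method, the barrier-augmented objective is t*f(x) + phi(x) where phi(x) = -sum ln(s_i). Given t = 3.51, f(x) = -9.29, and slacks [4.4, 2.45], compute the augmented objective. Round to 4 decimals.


Step 1: Compute log-barrier.
ln values: [1.4816, 0.8961]
phi = -(1.4816 + 0.8961) = -2.3777
Step 2: Compute augmented objective.
t*f(x) = 3.51*-9.29 = -32.6079
Total = -32.6079 - 2.3777 = -34.9856


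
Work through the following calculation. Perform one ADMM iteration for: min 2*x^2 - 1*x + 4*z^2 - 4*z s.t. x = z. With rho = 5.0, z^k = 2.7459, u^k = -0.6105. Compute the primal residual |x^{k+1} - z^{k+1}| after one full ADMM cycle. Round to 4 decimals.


ADMM iteration with rho = 5.0, z^k = 2.7459, u^k = -0.6105
Step 1: x-update.
Minimize 2*x^2 - 1*x + (5.0/2)*(x - 2.7459 - 0.6105)^2
FOC: (2*2 + 5.0)*x = 1 + 5.0*(2.7459 + 0.6105)
x^{k+1} = 1.9758
Step 2: z-update.
Minimize 4*z^2 - 4*z + (5.0/2)*(1.9758 - z - 0.6105)^2
FOC: (2*4 + 5.0)*z = 4 + 5.0*(1.9758 - 0.6105)
z^{k+1} = 0.8328
Step 3: u-update.
u^{k+1} = -0.6105 + 1.9758 - 0.8328 = 0.5325
Step 4: Primal residual = |1.9758 - 0.8328| = 1.143


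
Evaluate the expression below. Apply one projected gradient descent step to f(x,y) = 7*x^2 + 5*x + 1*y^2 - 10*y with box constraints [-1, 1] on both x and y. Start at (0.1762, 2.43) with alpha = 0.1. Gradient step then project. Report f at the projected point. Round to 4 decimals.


Step 1: Compute gradient at (0.1762, 2.43).
grad_x = 2*7*0.1762 + 5 = 7.4668
grad_y = 2*1*2.43 - 10 = -5.14
Step 2: Gradient step.
x_raw = 0.1762 - 0.1*7.4668 = -0.5705
y_raw = 2.43 - 0.1*-5.14 = 2.944
Step 3: Project onto [-1, 1].
x_proj = clip(-0.5705) = -0.5705
y_proj = clip(2.944) = 1.0
Step 4: Evaluate f.
f(-0.5705, 1.0) = -9.5743


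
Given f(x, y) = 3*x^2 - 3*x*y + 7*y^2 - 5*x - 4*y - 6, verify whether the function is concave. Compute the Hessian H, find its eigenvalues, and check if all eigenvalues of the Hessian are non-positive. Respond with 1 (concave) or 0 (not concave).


The Hessian of f(x,y) = 3*x^2 - 3*x*y + 7*y^2 - 5*x - 4*y - 6 is:
H = [[6, -3], [-3, 14]]
Trace = 6 + 14 = 20
Determinant = 6*14 - (-3)^2 = 75
Discriminant = (20)^2 - 4*75 = 100.0
Eigenvalues: lambda_1 = 5.0, lambda_2 = 15.0
The function is not concave.

0


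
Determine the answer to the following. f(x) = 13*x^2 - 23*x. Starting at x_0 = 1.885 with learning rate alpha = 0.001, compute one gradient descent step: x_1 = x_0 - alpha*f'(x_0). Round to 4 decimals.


We compute the gradient at x_0 and apply the update.
f'(x) = 26*x - 23
f'(1.885) = 26*1.885 - 23 = 26.01
x_1 = 1.885 - 0.001*26.01 = 1.859


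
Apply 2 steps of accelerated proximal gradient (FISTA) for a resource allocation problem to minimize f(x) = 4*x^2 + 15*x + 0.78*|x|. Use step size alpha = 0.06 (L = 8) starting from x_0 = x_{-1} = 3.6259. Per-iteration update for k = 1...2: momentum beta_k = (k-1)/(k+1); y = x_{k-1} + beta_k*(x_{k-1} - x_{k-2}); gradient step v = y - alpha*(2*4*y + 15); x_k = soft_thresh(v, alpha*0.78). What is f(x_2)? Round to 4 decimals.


FISTA on f(x) = 4*x^2 + 15*x + 0.78*|x|
L = 8, alpha = 0.06
Iteration 1: beta = 0.0, y = 3.6259 + 0.0*(3.6259 - 3.6259) = 3.6259
  grad(y) = 44.0072, v = y - alpha*grad = 0.9855
  prox(v) = soft_thresh(0.9855, 0.0468) = 0.9387
Iteration 2: beta = 0.3333, y = 0.9387 + 0.3333*(0.9387 - 3.6259) = 0.0429
  grad(y) = 15.3434, v = y - alpha*grad = -0.8777
  prox(v) = soft_thresh(-0.8777, 0.0468) = -0.8309
f(x_2) = 4*(-0.8309)^2 + 15*(-0.8309) + 0.78*|-0.8309| = -9.0537


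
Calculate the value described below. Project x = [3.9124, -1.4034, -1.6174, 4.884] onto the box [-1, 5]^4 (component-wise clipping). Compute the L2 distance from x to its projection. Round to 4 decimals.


Project each component onto [-1, 5].
clip(3.9124) = 3.9124, clip(-1.4034) = -1.0, clip(-1.6174) = -1.0, clip(4.884) = 4.884
Projection = [3.9124, -1.0, -1.0, 4.884]
Squared diffs: [0.0, 0.1627, 0.3812, 0.0]
Distance = sqrt(0.5439) = 0.7375


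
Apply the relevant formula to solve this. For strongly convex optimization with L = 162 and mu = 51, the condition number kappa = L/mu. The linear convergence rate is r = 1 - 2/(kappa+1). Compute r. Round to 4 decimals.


Step 1: Compute the condition number.
kappa = L/mu = 162/51 = 3.1765
Step 2: Compute the convergence rate.
r = 1 - 2/(kappa + 1) = 1 - 2*mu/(L + mu) = (L - mu)/(L + mu) = 111/213 = 0.5211


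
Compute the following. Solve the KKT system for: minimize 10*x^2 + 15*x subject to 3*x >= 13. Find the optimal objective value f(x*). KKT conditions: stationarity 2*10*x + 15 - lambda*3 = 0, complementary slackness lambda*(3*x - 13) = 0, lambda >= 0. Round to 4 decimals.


Step 1: Try lambda = 0 (constraint inactive).
x_unc = -15/(2*10) = -0.75
Check: 3*-0.75 = -2.25 < 13 -- violated!
Step 2: Constraint must be active: 3*x = 13
x* = 13/3 = 4.3333 (rounded; the exact value 13/3 is used below)
lambda = (2*10*(13/3) + 15)/3 = 33.8889
Step 3: Compute optimal value.
f(x*) = 10*(13/3)^2 + 15*(13/3) = 252.7778


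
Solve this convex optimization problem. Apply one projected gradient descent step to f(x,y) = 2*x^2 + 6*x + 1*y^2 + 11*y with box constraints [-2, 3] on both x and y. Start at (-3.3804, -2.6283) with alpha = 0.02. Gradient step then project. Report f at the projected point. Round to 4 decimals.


Step 1: Compute gradient at (-3.3804, -2.6283).
grad_x = 2*2*-3.3804 + 6 = -7.5216
grad_y = 2*1*-2.6283 + 11 = 5.7434
Step 2: Gradient step.
x_raw = -3.3804 - 0.02*-7.5216 = -3.23
y_raw = -2.6283 - 0.02*5.7434 = -2.7432
Step 3: Project onto [-2, 3].
x_proj = clip(-3.23) = -2.0
y_proj = clip(-2.7432) = -2.0
Step 4: Evaluate f.
f(-2.0, -2.0) = -22.0


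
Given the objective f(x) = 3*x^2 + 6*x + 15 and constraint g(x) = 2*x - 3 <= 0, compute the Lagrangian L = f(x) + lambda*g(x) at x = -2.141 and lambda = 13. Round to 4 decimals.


Step 1: Evaluate f(x).
f(-2.141) = 3*(-2.141)^2 + 6*(-2.141) + 15 = 15.9056
Step 2: Evaluate g(x).
g(-2.141) = 2*-2.141 - 3 = -7.282
Step 3: Compute Lagrangian.
L = 15.9056 + 13*-7.282 = -78.7604


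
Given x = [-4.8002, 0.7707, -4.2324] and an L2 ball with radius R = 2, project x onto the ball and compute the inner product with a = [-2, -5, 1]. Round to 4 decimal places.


Step 1: Compute ||x|| (intermediates to 6 decimals).
||x|| = sqrt((-4.8002)^2 + 0.7707^2 + (-4.2324)^2) = 6.44586
Step 2: Project.
Since ||x|| > R, scale = R/||x|| = 2/6.44586 = 0.310277, proj(x) = scale * x
proj(x) = [-1.489392, 0.23913, -1.313216]
Step 3: Dot product.
a^T * proj(x) = -2*(-1.489392) - 5*0.23913 + 1*(-1.313216) = 0.4699


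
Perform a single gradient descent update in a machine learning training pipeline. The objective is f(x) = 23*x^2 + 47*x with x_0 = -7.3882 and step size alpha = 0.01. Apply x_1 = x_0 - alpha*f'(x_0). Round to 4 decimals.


We compute the gradient at x_0 and apply the update.
f'(x) = 46*x + 47
f'(-7.3882) = 46*-7.3882 + 47 = -292.8572
x_1 = -7.3882 - 0.01*-292.8572 = -4.4596


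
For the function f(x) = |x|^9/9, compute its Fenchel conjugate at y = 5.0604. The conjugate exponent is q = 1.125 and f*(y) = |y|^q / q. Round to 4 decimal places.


The conjugate exponent q satisfies 1/p + 1/q = 1.
p = 9, so q = 9/(9 - 1) = 1.125
|y|^q = 5.0604^1.125 = 6.1974
f*(5.0604) = 6.1974 / 1.125 = 5.5088


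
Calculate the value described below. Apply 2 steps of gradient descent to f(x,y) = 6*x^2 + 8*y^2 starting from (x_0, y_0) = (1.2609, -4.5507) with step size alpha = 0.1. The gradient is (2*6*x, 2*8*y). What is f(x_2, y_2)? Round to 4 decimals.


Gradient descent on f(x,y) = 6*x^2 + 8*y^2.
Starting point: (1.2609, -4.5507), alpha = 0.1
Step 1: grad_x = 2*6*1.2609 = 15.1308, grad_y = 2*8*-4.5507 = -72.8112
  x_1 = 1.2609 - 0.1*15.1308 = -0.2522
  y_1 = -4.5507 - 0.1*-72.8112 = 2.7304
Step 2: grad_x = 2*6*-0.2522 = -3.0262, grad_y = 2*8*2.7304 = 43.6867
  x_2 = -0.2522 - 0.1*-3.0262 = 0.0504
  y_2 = 2.7304 - 0.1*43.6867 = -1.6383
f(0.0504, -1.6383) = 6*0.0504^2 + 8*(-1.6383)^2 = 21.4862


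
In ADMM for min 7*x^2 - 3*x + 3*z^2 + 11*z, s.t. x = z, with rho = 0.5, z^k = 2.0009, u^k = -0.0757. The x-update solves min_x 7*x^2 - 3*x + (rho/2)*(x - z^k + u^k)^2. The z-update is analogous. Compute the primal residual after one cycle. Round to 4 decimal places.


ADMM iteration with rho = 0.5, z^k = 2.0009, u^k = -0.0757
Step 1: x-update.
Minimize 7*x^2 - 3*x + (0.5/2)*(x - 2.0009 - 0.0757)^2
FOC: (2*7 + 0.5)*x = 3 + 0.5*(2.0009 + 0.0757)
x^{k+1} = 0.2785
Step 2: z-update.
Minimize 3*z^2 + 11*z + (0.5/2)*(0.2785 - z - 0.0757)^2
FOC: (2*3 + 0.5)*z = -11 + 0.5*(0.2785 - 0.0757)
z^{k+1} = -1.6767
Step 3: u-update.
u^{k+1} = -0.0757 + 0.2785 + 1.6767 = 1.8795
Step 4: Primal residual = |0.2785 + 1.6767| = 1.9552


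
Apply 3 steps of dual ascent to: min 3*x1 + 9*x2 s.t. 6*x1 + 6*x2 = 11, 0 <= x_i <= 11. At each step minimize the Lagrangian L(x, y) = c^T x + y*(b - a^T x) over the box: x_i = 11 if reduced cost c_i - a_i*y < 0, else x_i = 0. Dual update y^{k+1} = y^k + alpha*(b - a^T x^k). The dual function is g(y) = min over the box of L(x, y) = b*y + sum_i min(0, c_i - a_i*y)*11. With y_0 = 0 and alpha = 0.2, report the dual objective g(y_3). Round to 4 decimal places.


Dual ascent for LP: min 3*x1 + 9*x2, 6*x1 + 6*x2 = 11, 0 <= x_i <= 11
Step 1: y^k = 0.0, reduced costs: (3.0, 9.0)
  x^k = (0.0, 0.0), subgradient = b - a^T x = 11.0
  y^{k+1} = 0.0 + 0.2*11.0 = 2.2
Step 2: y^k = 2.2, reduced costs: (-10.2, -4.2)
  x^k = (11.0, 11.0), subgradient = b - a^T x = -121.0
  y^{k+1} = 2.2 + 0.2*-121.0 = -22.0
Step 3: y^k = -22.0, reduced costs: (135.0, 141.0)
  x^k = (0.0, 0.0), subgradient = b - a^T x = 11.0
  y^{k+1} = -22.0 + 0.2*11.0 = -19.8
Dual objective at y_3 = -19.8: reduced costs (121.8, 127.8), box minimizer x = (0.0, 0.0)
g(y_3) = b*y + (c1 - a1*y)*x1 + (c2 - a2*y)*x2 = 11*(-19.8) + 121.8*0.0 + 127.8*0.0 = -217.8 + 0.0 + 0.0 = -217.8
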